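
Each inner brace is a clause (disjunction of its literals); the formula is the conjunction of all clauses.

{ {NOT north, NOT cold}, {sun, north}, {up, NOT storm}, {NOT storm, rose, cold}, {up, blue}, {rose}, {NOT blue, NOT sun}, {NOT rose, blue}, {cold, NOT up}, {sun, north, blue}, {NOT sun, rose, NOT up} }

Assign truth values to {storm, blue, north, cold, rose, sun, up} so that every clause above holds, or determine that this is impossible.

storm=false,  blue=true,  north=true,  cold=false,  rose=true,  sun=false,  up=false

(rose) alone gives rose = true.
(blue) alone gives blue = true.
(NOT sun) alone gives sun = false.
(north) alone gives north = true.
(NOT cold) alone gives cold = false.
(NOT up) alone gives up = false.
(NOT storm) alone gives storm = false.
This assignment satisfies each clause.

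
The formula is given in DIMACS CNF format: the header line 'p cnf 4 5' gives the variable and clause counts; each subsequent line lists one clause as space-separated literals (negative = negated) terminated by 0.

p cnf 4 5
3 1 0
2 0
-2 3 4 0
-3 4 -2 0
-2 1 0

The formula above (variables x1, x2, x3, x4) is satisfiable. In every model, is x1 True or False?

Suppose x1 = False.
(x3) alone gives x3 = True.
(x2) alone gives x2 = True.
That conflicts with the unit clause (¬x2).
So every satisfying assignment has x1 = True.

True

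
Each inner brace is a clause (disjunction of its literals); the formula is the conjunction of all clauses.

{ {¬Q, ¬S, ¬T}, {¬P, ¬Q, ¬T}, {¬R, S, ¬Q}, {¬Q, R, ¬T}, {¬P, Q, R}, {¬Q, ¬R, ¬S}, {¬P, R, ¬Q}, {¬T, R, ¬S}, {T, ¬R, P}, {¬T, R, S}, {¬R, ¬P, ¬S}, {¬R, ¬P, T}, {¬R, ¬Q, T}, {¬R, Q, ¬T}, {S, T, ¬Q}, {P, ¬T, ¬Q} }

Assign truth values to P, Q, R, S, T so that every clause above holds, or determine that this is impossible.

Try Q = True.
Try S = True.
The clause (¬T) is unit, so T = False.
The clause (¬R) is unit, so R = False.
The clause (¬P) is unit, so P = False.
Every clause now holds.

P: False; Q: True; R: False; S: True; T: False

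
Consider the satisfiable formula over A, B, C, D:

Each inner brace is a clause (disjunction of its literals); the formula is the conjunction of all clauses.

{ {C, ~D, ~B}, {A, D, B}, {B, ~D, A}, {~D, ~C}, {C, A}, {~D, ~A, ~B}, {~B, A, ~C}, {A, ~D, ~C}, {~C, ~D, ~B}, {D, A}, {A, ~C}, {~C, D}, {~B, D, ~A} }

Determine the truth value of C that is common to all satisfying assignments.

Suppose C = 1.
(~D) alone gives D = 0.
But (D) is also a unit clause — contradiction.
So every satisfying assignment has C = False.

False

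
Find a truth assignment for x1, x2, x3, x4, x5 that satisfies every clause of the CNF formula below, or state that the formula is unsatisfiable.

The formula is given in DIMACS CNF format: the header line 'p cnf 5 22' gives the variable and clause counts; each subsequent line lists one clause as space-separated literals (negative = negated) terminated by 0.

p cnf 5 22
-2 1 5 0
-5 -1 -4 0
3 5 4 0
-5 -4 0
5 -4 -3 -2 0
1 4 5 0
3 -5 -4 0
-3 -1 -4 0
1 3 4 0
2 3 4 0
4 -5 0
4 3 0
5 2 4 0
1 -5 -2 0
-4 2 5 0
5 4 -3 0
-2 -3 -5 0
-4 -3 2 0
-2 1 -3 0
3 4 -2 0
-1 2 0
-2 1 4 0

x1: True, x2: True, x3: False, x4: True, x5: False

Suppose x5 = False.
Suppose x2 = True.
From the singleton clause (x1), x1 = True.
Suppose x3 = False.
From the singleton clause (x4), x4 = True.
All clauses are satisfied.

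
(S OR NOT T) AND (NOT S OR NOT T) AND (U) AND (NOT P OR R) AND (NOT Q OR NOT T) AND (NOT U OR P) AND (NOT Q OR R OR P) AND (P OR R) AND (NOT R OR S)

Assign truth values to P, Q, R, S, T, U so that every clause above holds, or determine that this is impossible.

Unit clause (U) forces U = true.
Unit clause (P) forces P = true.
Unit clause (R) forces R = true.
Unit clause (S) forces S = true.
Unit clause (NOT T) forces T = false.
All clauses hold; Q can take either value.

P: true; Q: true; R: true; S: true; T: false; U: true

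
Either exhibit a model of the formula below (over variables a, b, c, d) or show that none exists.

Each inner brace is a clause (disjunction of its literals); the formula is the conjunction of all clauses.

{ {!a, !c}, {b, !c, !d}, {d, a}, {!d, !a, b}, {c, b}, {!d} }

a ↦ true,  b ↦ true,  c ↦ false,  d ↦ false

Unit clause (!d) forces d = false.
Unit clause (a) forces a = true.
Unit clause (!c) forces c = false.
Unit clause (b) forces b = true.
Every clause now holds.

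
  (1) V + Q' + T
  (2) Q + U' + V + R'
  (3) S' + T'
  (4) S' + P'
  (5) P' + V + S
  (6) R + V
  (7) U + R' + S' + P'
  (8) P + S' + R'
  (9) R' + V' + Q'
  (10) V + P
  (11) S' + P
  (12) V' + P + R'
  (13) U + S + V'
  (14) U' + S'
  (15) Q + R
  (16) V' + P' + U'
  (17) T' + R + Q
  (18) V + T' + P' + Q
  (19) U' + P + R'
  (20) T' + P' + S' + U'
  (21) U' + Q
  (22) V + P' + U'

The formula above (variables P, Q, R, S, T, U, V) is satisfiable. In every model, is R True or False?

Suppose R = 1.
Suppose S = 0.
Suppose P = 0.
From the singleton clause (V), V = 1.
Now (V') is unsatisfied and unit — conflict.
Backtrack on P: now try P = 1.
From the singleton clause (V), V = 1.
From the singleton clause (Q'), Q = 0.
From the singleton clause (U), U = 1.
Now (U') is unsatisfied and unit — conflict.
Either choice for P ends in contradiction.
Backtrack on S: now try S = 1.
From the singleton clause (T'), T = 0.
From the singleton clause (P'), P = 0.
Now (P) is unsatisfied and unit — conflict.
Either choice for S ends in contradiction.
So every satisfying assignment has R = False.

False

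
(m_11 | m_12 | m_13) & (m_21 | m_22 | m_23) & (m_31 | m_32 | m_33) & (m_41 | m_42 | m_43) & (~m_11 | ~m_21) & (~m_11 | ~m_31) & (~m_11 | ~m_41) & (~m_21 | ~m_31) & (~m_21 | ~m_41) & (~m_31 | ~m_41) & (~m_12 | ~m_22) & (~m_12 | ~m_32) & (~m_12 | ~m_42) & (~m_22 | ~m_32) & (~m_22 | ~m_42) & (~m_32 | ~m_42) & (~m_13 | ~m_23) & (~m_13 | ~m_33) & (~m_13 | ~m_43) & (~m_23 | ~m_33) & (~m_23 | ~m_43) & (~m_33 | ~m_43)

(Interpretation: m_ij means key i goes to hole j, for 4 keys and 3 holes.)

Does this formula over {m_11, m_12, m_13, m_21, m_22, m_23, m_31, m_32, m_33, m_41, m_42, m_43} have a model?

Try m_11 = 0.
Try m_12 = 1.
Unit clause (~m_22) forces m_22 = 0.
Unit clause (~m_32) forces m_32 = 0.
Unit clause (~m_42) forces m_42 = 0.
Try m_21 = 1.
Unit clause (~m_31) forces m_31 = 0.
Unit clause (m_33) forces m_33 = 1.
Unit clause (~m_41) forces m_41 = 0.
Unit clause (m_43) forces m_43 = 1.
That conflicts with the unit clause (~m_43).
That branch fails; take m_21 = 0 instead.
Unit clause (m_23) forces m_23 = 1.
Unit clause (~m_13) forces m_13 = 0.
Unit clause (~m_33) forces m_33 = 0.
Unit clause (m_31) forces m_31 = 1.
Unit clause (~m_41) forces m_41 = 0.
Unit clause (m_43) forces m_43 = 1.
That conflicts with the unit clause (~m_43).
Either choice for m_21 ends in contradiction.
That branch fails; take m_12 = 0 instead.
Unit clause (m_13) forces m_13 = 1.
Unit clause (~m_23) forces m_23 = 0.
Unit clause (~m_33) forces m_33 = 0.
Unit clause (~m_43) forces m_43 = 0.
Try m_21 = 1.
Unit clause (~m_31) forces m_31 = 0.
Unit clause (m_32) forces m_32 = 1.
Unit clause (~m_41) forces m_41 = 0.
Unit clause (m_42) forces m_42 = 1.
That conflicts with the unit clause (~m_42).
That branch fails; take m_21 = 0 instead.
Unit clause (m_22) forces m_22 = 1.
Unit clause (~m_32) forces m_32 = 0.
Unit clause (m_31) forces m_31 = 1.
Unit clause (~m_41) forces m_41 = 0.
Unit clause (m_42) forces m_42 = 1.
That conflicts with the unit clause (~m_42).
Either choice for m_21 ends in contradiction.
Either choice for m_12 ends in contradiction.
That branch fails; take m_11 = 1 instead.
Unit clause (~m_21) forces m_21 = 0.
Unit clause (~m_31) forces m_31 = 0.
Unit clause (~m_41) forces m_41 = 0.
Try m_22 = 1.
Unit clause (~m_12) forces m_12 = 0.
Unit clause (~m_32) forces m_32 = 0.
Unit clause (m_33) forces m_33 = 1.
Unit clause (~m_42) forces m_42 = 0.
Unit clause (m_43) forces m_43 = 1.
That conflicts with the unit clause (~m_43).
That branch fails; take m_22 = 0 instead.
Unit clause (m_23) forces m_23 = 1.
Unit clause (~m_13) forces m_13 = 0.
Unit clause (~m_33) forces m_33 = 0.
Unit clause (m_32) forces m_32 = 1.
Unit clause (~m_12) forces m_12 = 0.
Unit clause (~m_42) forces m_42 = 0.
Unit clause (m_43) forces m_43 = 1.
That conflicts with the unit clause (~m_43).
Either choice for m_22 ends in contradiction.
Either choice for m_11 ends in contradiction.
No assignment satisfies every clause.

Unsatisfiable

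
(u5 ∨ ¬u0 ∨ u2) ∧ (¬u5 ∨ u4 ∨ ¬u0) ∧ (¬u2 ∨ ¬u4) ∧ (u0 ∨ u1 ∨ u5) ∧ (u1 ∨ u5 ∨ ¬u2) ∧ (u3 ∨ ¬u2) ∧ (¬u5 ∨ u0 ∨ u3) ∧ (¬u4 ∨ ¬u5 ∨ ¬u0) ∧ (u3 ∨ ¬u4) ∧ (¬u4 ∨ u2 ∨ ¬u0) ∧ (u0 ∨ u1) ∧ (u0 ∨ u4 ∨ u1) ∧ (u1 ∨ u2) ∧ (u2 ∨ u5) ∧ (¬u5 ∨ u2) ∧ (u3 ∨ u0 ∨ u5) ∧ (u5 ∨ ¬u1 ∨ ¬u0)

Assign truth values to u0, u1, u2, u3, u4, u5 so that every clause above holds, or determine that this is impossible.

u0=False,  u1=True,  u2=True,  u3=True,  u4=False,  u5=True

Try u2 = True.
From the singleton clause (¬u4), u4 = False.
From the singleton clause (u3), u3 = True.
Try u5 = True.
From the singleton clause (¬u0), u0 = False.
From the singleton clause (u1), u1 = True.
All clauses are satisfied.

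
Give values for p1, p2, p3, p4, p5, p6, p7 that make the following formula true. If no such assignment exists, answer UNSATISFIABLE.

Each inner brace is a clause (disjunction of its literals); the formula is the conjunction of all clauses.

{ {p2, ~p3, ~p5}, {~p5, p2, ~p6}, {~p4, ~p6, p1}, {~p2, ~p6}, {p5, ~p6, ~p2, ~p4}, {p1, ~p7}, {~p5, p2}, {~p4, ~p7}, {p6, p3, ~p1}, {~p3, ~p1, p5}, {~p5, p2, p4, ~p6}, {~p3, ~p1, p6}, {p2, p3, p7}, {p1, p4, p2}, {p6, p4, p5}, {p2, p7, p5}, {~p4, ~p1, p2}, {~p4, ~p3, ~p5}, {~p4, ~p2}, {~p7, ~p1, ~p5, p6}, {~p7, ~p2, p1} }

p1=0,  p2=1,  p3=0,  p4=0,  p5=1,  p6=0,  p7=0

Branch on p2: set p2 = 1.
Unit clause (~p6) forces p6 = 0.
Unit clause (~p4) forces p4 = 0.
Unit clause (p5) forces p5 = 1.
Branch on p1: set p1 = 0.
Unit clause (~p7) forces p7 = 0.
No clause remains; p3 is free.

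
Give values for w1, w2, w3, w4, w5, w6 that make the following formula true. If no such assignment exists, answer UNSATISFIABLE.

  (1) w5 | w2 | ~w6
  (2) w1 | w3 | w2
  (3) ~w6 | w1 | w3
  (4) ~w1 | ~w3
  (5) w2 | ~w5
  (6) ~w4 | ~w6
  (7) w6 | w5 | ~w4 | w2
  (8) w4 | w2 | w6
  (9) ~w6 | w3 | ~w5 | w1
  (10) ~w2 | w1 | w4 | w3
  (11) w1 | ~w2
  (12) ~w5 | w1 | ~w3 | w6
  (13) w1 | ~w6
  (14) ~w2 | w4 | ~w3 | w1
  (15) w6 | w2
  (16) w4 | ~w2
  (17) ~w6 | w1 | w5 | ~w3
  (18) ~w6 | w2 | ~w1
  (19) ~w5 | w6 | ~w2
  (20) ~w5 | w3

Case w1 = 1:
From the singleton clause (~w3), w3 = 0.
From the singleton clause (~w5), w5 = 0.
Case w2 = 1:
From the singleton clause (w4), w4 = 1.
From the singleton clause (~w6), w6 = 0.
All clauses are satisfied.

w1=1; w2=1; w3=0; w4=1; w5=0; w6=0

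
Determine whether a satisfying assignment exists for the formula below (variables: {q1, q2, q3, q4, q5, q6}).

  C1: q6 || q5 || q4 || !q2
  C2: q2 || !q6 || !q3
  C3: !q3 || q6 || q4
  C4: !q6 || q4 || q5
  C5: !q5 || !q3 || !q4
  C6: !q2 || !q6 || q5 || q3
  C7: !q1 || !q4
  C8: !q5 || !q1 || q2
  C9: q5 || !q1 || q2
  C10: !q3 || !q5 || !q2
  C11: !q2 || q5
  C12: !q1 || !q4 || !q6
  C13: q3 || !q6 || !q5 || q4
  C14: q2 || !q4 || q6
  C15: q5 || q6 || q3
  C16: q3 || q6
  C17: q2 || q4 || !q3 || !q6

Branch on q1: set q1 = false.
Branch on q2: set q2 = false.
Branch on q6: set q6 = true.
From the singleton clause (!q3), q3 = false.
Branch on q4: set q4 = true.
No clause remains; q5 is free.
A satisfying assignment: q1: false; q2: false; q3: false; q4: true; q5: false; q6: true.

Yes, satisfiable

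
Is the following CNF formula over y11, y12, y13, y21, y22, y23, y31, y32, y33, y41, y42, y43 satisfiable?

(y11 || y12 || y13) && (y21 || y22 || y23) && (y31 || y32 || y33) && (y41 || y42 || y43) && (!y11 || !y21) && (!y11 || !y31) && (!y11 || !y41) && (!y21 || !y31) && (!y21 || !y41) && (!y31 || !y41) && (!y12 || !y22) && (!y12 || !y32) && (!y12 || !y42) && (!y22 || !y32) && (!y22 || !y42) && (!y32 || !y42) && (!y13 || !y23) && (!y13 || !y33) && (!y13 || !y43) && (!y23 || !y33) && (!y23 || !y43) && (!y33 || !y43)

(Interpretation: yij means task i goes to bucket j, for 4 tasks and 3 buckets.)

Unsatisfiable

Suppose y11 = false.
Suppose y12 = true.
The clause (!y22) is unit, so y22 = false.
The clause (!y32) is unit, so y32 = false.
The clause (!y42) is unit, so y42 = false.
Suppose y21 = true.
The clause (!y31) is unit, so y31 = false.
The clause (y33) is unit, so y33 = true.
The clause (!y41) is unit, so y41 = false.
The clause (y43) is unit, so y43 = true.
Now (!y43) is unsatisfied and unit — conflict.
Backtrack on y21: now try y21 = false.
The clause (y23) is unit, so y23 = true.
The clause (!y13) is unit, so y13 = false.
The clause (!y33) is unit, so y33 = false.
The clause (y31) is unit, so y31 = true.
The clause (!y41) is unit, so y41 = false.
The clause (y43) is unit, so y43 = true.
Now (!y43) is unsatisfied and unit — conflict.
Both values of y21 lead to a conflict.
Backtrack on y12: now try y12 = false.
The clause (y13) is unit, so y13 = true.
The clause (!y23) is unit, so y23 = false.
The clause (!y33) is unit, so y33 = false.
The clause (!y43) is unit, so y43 = false.
Suppose y21 = true.
The clause (!y31) is unit, so y31 = false.
The clause (y32) is unit, so y32 = true.
The clause (!y41) is unit, so y41 = false.
The clause (y42) is unit, so y42 = true.
Now (!y42) is unsatisfied and unit — conflict.
Backtrack on y21: now try y21 = false.
The clause (y22) is unit, so y22 = true.
The clause (!y32) is unit, so y32 = false.
The clause (y31) is unit, so y31 = true.
The clause (!y41) is unit, so y41 = false.
The clause (y42) is unit, so y42 = true.
Now (!y42) is unsatisfied and unit — conflict.
Both values of y21 lead to a conflict.
Both values of y12 lead to a conflict.
Backtrack on y11: now try y11 = true.
The clause (!y21) is unit, so y21 = false.
The clause (!y31) is unit, so y31 = false.
The clause (!y41) is unit, so y41 = false.
Suppose y22 = true.
The clause (!y12) is unit, so y12 = false.
The clause (!y32) is unit, so y32 = false.
The clause (y33) is unit, so y33 = true.
The clause (!y42) is unit, so y42 = false.
The clause (y43) is unit, so y43 = true.
Now (!y43) is unsatisfied and unit — conflict.
Backtrack on y22: now try y22 = false.
The clause (y23) is unit, so y23 = true.
The clause (!y13) is unit, so y13 = false.
The clause (!y33) is unit, so y33 = false.
The clause (y32) is unit, so y32 = true.
The clause (!y12) is unit, so y12 = false.
The clause (!y42) is unit, so y42 = false.
The clause (y43) is unit, so y43 = true.
Now (!y43) is unsatisfied and unit — conflict.
Both values of y22 lead to a conflict.
Both values of y11 lead to a conflict.
No assignment satisfies every clause.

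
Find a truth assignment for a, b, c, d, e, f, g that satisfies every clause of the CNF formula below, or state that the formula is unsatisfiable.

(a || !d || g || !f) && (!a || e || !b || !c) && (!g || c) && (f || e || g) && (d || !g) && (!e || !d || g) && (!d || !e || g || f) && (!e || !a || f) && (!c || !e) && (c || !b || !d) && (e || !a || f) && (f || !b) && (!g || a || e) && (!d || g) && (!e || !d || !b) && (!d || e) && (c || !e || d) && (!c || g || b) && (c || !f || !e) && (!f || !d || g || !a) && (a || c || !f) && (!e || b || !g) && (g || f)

Suppose g = false.
Unit clause (!d) forces d = false.
Unit clause (f) forces f = true.
Suppose c = false.
Unit clause (!e) forces e = false.
Unit clause (a) forces a = true.
No clause remains; b is free.

a=true, b=true, c=false, d=false, e=false, f=true, g=false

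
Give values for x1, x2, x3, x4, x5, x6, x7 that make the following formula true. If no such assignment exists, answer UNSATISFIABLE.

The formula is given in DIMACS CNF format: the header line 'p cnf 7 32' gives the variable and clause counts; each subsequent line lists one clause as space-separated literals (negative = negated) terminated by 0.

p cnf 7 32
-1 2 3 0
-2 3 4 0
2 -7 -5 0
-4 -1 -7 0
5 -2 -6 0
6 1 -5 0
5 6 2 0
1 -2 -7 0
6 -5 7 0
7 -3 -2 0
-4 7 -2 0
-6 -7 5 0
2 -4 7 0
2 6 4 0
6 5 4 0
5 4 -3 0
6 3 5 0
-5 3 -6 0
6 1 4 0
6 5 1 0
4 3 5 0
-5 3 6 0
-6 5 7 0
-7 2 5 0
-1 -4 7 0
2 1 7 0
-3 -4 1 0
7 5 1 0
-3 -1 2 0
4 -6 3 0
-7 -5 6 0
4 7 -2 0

Branch on x1: set x1 = True.
Branch on x2: set x2 = True.
Branch on x3: set x3 = True.
Unit clause (x7) forces x7 = True.
Unit clause (¬x4) forces x4 = False.
Unit clause (x5) forces x5 = True.
Unit clause (x6) forces x6 = True.
All clauses are satisfied.

x1=True, x2=True, x3=True, x4=False, x5=True, x6=True, x7=True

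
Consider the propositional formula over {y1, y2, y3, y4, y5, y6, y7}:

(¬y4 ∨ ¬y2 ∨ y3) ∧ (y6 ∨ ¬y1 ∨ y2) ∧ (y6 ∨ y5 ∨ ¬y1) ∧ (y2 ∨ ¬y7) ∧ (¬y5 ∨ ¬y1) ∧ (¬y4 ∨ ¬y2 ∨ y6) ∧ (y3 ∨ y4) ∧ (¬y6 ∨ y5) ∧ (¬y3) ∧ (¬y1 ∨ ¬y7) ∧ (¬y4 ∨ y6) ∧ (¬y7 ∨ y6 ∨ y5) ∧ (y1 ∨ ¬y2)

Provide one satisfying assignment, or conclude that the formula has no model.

y1=False; y2=False; y3=False; y4=True; y5=True; y6=True; y7=False

The clause (¬y3) is unit, so y3 = False.
The clause (y4) is unit, so y4 = True.
The clause (¬y2) is unit, so y2 = False.
The clause (¬y7) is unit, so y7 = False.
The clause (y6) is unit, so y6 = True.
The clause (y5) is unit, so y5 = True.
The clause (¬y1) is unit, so y1 = False.
Every clause now holds.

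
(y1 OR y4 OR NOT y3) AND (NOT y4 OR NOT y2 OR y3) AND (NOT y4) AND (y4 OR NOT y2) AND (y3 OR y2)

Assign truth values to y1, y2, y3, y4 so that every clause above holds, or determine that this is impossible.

From the singleton clause (NOT y4), y4 = false.
From the singleton clause (NOT y2), y2 = false.
From the singleton clause (y3), y3 = true.
From the singleton clause (y1), y1 = true.
Every clause now holds.

y1=true, y2=false, y3=true, y4=false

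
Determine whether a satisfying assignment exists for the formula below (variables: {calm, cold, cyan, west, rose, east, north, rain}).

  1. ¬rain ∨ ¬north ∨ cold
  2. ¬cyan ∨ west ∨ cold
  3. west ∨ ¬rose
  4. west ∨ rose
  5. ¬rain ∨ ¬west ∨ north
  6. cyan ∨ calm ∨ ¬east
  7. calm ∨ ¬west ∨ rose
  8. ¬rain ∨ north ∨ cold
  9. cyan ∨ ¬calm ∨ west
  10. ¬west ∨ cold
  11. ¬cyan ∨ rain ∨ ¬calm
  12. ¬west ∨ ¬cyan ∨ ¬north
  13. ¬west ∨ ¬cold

Suppose west = True.
Unit clause (cold) forces cold = True.
But (¬cold) is also a unit clause — contradiction.
That branch fails; take west = False instead.
Unit clause (¬rose) forces rose = False.
But (rose) is also a unit clause — contradiction.
Neither west = True nor west = False works.
No assignment satisfies every clause.

No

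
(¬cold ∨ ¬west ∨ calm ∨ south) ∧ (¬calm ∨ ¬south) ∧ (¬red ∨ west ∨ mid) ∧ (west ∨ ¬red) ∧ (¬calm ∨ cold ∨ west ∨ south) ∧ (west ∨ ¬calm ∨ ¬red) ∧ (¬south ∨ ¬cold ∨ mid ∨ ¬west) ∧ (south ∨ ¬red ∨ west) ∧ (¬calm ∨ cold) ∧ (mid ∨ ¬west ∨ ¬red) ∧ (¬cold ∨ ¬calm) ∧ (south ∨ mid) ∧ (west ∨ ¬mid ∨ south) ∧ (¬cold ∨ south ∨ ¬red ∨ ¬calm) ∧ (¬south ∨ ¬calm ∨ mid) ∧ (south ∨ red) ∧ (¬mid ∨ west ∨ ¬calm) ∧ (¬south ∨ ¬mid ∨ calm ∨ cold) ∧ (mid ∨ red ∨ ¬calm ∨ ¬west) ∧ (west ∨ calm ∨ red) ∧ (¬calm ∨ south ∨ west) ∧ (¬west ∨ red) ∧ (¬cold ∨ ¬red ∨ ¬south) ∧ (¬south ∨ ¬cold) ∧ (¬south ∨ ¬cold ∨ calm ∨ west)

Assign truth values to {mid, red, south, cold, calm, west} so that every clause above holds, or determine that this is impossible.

Branch on calm: set calm = False.
Branch on west: set west = True.
The clause (red) is unit, so red = True.
The clause (mid) is unit, so mid = True.
Branch on cold: set cold = False.
The clause (¬south) is unit, so south = False.
Every clause now holds.

mid: True; red: True; south: False; cold: False; calm: False; west: True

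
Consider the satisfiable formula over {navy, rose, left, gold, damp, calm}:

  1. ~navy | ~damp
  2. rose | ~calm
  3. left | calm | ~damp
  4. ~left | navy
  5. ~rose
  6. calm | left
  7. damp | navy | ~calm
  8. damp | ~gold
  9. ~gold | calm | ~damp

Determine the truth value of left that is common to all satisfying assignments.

True

Suppose left = 0.
From the singleton clause (~rose), rose = 0.
From the singleton clause (~calm), calm = 0.
Now (calm) is unsatisfied and unit — conflict.
So every satisfying assignment has left = True.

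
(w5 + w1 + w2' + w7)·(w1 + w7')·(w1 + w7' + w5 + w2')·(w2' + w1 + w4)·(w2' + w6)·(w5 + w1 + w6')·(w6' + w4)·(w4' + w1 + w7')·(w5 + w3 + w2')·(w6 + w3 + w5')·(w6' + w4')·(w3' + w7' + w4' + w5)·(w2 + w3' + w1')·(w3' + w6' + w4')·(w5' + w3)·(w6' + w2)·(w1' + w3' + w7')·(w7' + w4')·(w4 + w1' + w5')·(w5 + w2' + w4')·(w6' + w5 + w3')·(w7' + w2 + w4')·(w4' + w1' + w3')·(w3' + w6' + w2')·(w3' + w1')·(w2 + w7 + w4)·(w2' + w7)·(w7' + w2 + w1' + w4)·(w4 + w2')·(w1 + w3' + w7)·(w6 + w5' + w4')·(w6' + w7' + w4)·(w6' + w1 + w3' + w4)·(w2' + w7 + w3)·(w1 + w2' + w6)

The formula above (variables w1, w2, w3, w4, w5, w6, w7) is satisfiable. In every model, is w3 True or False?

Suppose w3 = 1.
Unit clause (w1') forces w1 = 0.
Unit clause (w7') forces w7 = 0.
That conflicts with the unit clause (w7).
So every satisfying assignment has w3 = False.

False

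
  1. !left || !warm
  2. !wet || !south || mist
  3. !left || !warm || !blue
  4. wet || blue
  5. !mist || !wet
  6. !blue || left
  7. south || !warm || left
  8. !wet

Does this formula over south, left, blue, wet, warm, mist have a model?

Yes

The clause (!wet) is unit, so wet = false.
The clause (blue) is unit, so blue = true.
The clause (left) is unit, so left = true.
The clause (!warm) is unit, so warm = false.
Every clause is now satisfied; south, mist are unconstrained.
A satisfying assignment: south=true, left=true, blue=true, wet=false, warm=false, mist=true.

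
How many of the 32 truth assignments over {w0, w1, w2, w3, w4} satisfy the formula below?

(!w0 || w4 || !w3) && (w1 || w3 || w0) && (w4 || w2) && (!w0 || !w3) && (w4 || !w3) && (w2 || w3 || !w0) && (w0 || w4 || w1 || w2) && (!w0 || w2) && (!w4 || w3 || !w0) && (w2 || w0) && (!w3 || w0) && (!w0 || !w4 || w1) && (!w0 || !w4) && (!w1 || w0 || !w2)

2

There are 2^5 = 32 truth assignments over (w0, w1, w2, w3, w4).
Split on w4. With w4 = true, the clauses containing w4 are satisfied and !w4 drops from the rest; 0 of the 2^4 = 16 assignments to the other variables satisfy what remains.
With w4 = false, by the same count on the reduced clause set, 2 assignments work.
Total: 0 + 2 = 2.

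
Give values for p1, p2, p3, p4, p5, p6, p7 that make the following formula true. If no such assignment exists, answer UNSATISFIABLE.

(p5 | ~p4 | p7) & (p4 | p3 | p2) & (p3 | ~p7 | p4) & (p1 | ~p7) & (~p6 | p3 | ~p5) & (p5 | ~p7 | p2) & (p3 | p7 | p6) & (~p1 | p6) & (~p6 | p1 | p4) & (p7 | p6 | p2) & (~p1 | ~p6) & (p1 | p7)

Case p1 = 1:
The clause (p6) is unit, so p6 = 1.
But (~p6) is also a unit clause — contradiction.
So p1 must be the other value — set p1 = 0.
The clause (~p7) is unit, so p7 = 0.
But (p7) is also a unit clause — contradiction.
Neither p1 = 1 nor p1 = 0 works.

UNSATISFIABLE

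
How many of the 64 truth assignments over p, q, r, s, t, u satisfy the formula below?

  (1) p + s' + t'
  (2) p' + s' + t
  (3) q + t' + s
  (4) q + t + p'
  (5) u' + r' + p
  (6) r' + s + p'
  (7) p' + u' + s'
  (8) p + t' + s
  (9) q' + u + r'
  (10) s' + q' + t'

16

There are 2^6 = 64 truth assignments over (p, q, r, s, t, u).
Split on q. With q = 1, the clauses containing q are satisfied and q' drops from the rest; 8 of the 2^5 = 32 assignments to the other variables satisfy what remains.
With q = 0, by the same count on the reduced clause set, 8 assignments work.
Total: 8 + 8 = 16.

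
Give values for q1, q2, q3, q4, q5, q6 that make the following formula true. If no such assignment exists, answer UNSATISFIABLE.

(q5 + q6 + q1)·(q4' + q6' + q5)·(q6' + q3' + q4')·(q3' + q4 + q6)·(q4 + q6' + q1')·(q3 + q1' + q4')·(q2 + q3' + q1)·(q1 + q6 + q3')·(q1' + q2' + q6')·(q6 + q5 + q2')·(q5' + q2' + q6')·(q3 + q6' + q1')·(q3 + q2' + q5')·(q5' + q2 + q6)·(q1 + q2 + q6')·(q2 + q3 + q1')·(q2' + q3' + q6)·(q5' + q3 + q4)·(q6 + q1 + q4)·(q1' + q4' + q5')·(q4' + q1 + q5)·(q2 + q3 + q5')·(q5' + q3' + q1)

q1 ↦ 0; q2 ↦ 1; q3 ↦ 1; q4 ↦ 0; q5 ↦ 0; q6 ↦ 1

Suppose q5 = 0.
Suppose q6 = 1.
The clause (q4') is unit, so q4 = 0.
The clause (q1') is unit, so q1 = 0.
The clause (q2) is unit, so q2 = 1.
Every clause is now satisfied; q3 is unconstrained.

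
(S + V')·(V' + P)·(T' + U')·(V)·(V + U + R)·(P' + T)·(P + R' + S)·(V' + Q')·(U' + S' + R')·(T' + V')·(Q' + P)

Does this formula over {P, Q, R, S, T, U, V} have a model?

Unit clause (V) forces V = 1.
Unit clause (S) forces S = 1.
Unit clause (P) forces P = 1.
Unit clause (T) forces T = 1.
That conflicts with the unit clause (T').
No assignment satisfies every clause.

No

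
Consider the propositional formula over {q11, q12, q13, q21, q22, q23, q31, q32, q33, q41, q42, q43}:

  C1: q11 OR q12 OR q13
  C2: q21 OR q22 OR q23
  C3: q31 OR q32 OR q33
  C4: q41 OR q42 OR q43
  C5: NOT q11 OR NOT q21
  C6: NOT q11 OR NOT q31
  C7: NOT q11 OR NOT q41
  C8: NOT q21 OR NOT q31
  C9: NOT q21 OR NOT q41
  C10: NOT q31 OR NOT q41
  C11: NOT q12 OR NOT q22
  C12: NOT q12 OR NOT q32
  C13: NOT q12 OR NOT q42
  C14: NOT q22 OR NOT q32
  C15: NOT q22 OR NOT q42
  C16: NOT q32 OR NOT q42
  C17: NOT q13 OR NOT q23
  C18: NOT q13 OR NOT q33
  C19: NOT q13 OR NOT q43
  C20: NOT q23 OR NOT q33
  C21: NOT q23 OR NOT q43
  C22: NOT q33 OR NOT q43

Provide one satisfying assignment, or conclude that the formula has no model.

UNSATISFIABLE

Branch on q11: set q11 = false.
Branch on q12: set q12 = true.
From the singleton clause (NOT q22), q22 = false.
From the singleton clause (NOT q32), q32 = false.
From the singleton clause (NOT q42), q42 = false.
Branch on q21: set q21 = true.
From the singleton clause (NOT q31), q31 = false.
From the singleton clause (q33), q33 = true.
From the singleton clause (NOT q41), q41 = false.
From the singleton clause (q43), q43 = true.
Now (NOT q43) is unsatisfied and unit — conflict.
Undo q21 and try q21 = false.
From the singleton clause (q23), q23 = true.
From the singleton clause (NOT q13), q13 = false.
From the singleton clause (NOT q33), q33 = false.
From the singleton clause (q31), q31 = true.
From the singleton clause (NOT q41), q41 = false.
From the singleton clause (q43), q43 = true.
Now (NOT q43) is unsatisfied and unit — conflict.
Either choice for q21 ends in contradiction.
Undo q12 and try q12 = false.
From the singleton clause (q13), q13 = true.
From the singleton clause (NOT q23), q23 = false.
From the singleton clause (NOT q33), q33 = false.
From the singleton clause (NOT q43), q43 = false.
Branch on q21: set q21 = true.
From the singleton clause (NOT q31), q31 = false.
From the singleton clause (q32), q32 = true.
From the singleton clause (NOT q41), q41 = false.
From the singleton clause (q42), q42 = true.
Now (NOT q42) is unsatisfied and unit — conflict.
Undo q21 and try q21 = false.
From the singleton clause (q22), q22 = true.
From the singleton clause (NOT q32), q32 = false.
From the singleton clause (q31), q31 = true.
From the singleton clause (NOT q41), q41 = false.
From the singleton clause (q42), q42 = true.
Now (NOT q42) is unsatisfied and unit — conflict.
Either choice for q21 ends in contradiction.
Either choice for q12 ends in contradiction.
Undo q11 and try q11 = true.
From the singleton clause (NOT q21), q21 = false.
From the singleton clause (NOT q31), q31 = false.
From the singleton clause (NOT q41), q41 = false.
Branch on q22: set q22 = true.
From the singleton clause (NOT q12), q12 = false.
From the singleton clause (NOT q32), q32 = false.
From the singleton clause (q33), q33 = true.
From the singleton clause (NOT q42), q42 = false.
From the singleton clause (q43), q43 = true.
Now (NOT q43) is unsatisfied and unit — conflict.
Undo q22 and try q22 = false.
From the singleton clause (q23), q23 = true.
From the singleton clause (NOT q13), q13 = false.
From the singleton clause (NOT q33), q33 = false.
From the singleton clause (q32), q32 = true.
From the singleton clause (NOT q12), q12 = false.
From the singleton clause (NOT q42), q42 = false.
From the singleton clause (q43), q43 = true.
Now (NOT q43) is unsatisfied and unit — conflict.
Either choice for q22 ends in contradiction.
Either choice for q11 ends in contradiction.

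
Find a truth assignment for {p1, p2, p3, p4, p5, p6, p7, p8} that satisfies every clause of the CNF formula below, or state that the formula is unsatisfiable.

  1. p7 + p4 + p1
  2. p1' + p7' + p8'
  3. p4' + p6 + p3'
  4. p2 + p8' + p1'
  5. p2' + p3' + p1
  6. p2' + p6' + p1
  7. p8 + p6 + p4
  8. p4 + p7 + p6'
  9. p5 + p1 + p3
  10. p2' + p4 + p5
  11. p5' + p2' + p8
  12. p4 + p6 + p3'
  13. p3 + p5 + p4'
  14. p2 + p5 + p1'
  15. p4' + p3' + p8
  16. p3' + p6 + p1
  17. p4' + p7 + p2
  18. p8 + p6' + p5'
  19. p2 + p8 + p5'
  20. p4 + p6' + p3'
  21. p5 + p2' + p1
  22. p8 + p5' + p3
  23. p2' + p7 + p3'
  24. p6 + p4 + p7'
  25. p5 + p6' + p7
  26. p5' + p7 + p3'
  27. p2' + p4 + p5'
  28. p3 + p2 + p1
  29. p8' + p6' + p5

Case p7 = 0:
Case p4 = 1:
From the singleton clause (p2), p2 = 1.
From the singleton clause (p3'), p3 = 0.
From the singleton clause (p5), p5 = 1.
From the singleton clause (p8), p8 = 1.
Case p6 = 1:
From the singleton clause (p1), p1 = 1.
This assignment satisfies each clause.

p1: 1; p2: 1; p3: 0; p4: 1; p5: 1; p6: 1; p7: 0; p8: 1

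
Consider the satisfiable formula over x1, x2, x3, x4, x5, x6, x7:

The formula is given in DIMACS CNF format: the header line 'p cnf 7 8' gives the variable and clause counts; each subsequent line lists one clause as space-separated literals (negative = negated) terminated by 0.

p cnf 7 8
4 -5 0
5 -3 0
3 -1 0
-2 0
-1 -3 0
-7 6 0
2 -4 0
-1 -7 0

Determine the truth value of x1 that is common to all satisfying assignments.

False

Suppose x1 = True.
From the singleton clause (x3), x3 = True.
But (¬x3) is also a unit clause — contradiction.
So every satisfying assignment has x1 = False.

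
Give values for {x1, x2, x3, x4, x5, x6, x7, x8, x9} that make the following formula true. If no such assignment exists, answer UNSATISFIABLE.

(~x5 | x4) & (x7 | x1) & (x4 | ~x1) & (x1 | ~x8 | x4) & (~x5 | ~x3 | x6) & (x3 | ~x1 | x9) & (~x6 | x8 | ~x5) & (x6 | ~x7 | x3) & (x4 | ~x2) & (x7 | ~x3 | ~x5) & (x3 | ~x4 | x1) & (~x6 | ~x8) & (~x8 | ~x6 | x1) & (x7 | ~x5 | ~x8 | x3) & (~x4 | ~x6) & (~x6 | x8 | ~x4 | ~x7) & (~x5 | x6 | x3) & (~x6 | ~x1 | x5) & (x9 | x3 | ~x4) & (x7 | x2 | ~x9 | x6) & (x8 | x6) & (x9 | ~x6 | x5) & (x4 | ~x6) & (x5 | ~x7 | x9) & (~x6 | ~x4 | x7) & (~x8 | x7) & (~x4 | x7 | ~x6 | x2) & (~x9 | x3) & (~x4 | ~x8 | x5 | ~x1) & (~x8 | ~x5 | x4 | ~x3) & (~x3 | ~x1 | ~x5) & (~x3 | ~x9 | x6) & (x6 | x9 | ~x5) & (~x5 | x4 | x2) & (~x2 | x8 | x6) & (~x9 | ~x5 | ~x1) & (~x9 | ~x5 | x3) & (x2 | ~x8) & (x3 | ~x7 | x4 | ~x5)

UNSATISFIABLE

Try x5 = 0.
Try x7 = 1.
Unit clause (x9) forces x9 = 1.
Unit clause (x3) forces x3 = 1.
Unit clause (x6) forces x6 = 1.
Unit clause (~x8) forces x8 = 0.
Unit clause (~x4) forces x4 = 0.
That conflicts with the unit clause (x4).
That branch fails; take x7 = 0 instead.
Unit clause (x1) forces x1 = 1.
Unit clause (x4) forces x4 = 1.
Unit clause (~x6) forces x6 = 0.
Unit clause (x8) forces x8 = 1.
That conflicts with the unit clause (~x8).
Either choice for x7 ends in contradiction.
That branch fails; take x5 = 1 instead.
Unit clause (x4) forces x4 = 1.
Unit clause (~x6) forces x6 = 0.
Unit clause (~x3) forces x3 = 0.
That conflicts with the unit clause (x3).
Either choice for x5 ends in contradiction.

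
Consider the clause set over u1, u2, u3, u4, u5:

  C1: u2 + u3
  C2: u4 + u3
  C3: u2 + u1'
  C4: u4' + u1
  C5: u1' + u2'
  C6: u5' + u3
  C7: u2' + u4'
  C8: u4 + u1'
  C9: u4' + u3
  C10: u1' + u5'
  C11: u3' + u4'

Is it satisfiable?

Yes

Case u2 = 0:
Unit clause (u3) forces u3 = 1.
Unit clause (u1') forces u1 = 0.
Unit clause (u4') forces u4 = 0.
No clause remains; u5 is free.
A satisfying assignment: u1 ↦ 0; u2 ↦ 0; u3 ↦ 1; u4 ↦ 0; u5 ↦ 0.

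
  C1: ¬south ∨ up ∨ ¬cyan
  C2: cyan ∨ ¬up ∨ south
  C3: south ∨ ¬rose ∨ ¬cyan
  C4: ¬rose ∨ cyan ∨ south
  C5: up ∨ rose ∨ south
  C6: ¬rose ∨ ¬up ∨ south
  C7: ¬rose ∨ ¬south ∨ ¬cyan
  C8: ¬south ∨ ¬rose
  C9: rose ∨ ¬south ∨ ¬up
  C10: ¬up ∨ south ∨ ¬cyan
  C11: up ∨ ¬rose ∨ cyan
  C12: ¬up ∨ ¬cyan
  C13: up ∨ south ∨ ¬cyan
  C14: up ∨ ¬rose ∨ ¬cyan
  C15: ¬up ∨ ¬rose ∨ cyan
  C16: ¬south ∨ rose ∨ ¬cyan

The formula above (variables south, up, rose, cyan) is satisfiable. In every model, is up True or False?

Suppose up = True.
The clause (¬cyan) is unit, so cyan = False.
The clause (south) is unit, so south = True.
The clause (¬rose) is unit, so rose = False.
But (rose) is also a unit clause — contradiction.
So every satisfying assignment has up = False.

False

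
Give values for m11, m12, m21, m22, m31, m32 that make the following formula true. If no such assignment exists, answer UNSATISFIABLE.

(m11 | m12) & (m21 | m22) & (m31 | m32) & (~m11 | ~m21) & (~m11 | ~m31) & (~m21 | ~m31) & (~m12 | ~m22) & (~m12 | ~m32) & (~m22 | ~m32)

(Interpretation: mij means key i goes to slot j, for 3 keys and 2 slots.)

UNSATISFIABLE

Suppose m11 = 1.
(~m21) alone gives m21 = 0.
(m22) alone gives m22 = 1.
(~m31) alone gives m31 = 0.
(m32) alone gives m32 = 1.
Now (~m32) is unsatisfied and unit — conflict.
So m11 must be the other value — set m11 = 0.
(m12) alone gives m12 = 1.
(~m22) alone gives m22 = 0.
(m21) alone gives m21 = 1.
(~m31) alone gives m31 = 0.
(m32) alone gives m32 = 1.
Now (~m32) is unsatisfied and unit — conflict.
Either choice for m11 ends in contradiction.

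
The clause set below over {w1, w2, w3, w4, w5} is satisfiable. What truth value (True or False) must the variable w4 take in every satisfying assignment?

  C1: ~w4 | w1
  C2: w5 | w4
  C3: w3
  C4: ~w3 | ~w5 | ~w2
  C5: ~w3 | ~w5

True

Suppose w4 = 0.
Unit clause (w5) forces w5 = 1.
Unit clause (w3) forces w3 = 1.
Now (~w3) is unsatisfied and unit — conflict.
So every satisfying assignment has w4 = True.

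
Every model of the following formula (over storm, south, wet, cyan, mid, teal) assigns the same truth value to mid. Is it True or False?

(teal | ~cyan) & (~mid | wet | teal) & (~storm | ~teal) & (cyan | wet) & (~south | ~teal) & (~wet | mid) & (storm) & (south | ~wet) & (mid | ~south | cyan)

Suppose mid = 0.
The clause (~wet) is unit, so wet = 0.
The clause (cyan) is unit, so cyan = 1.
The clause (teal) is unit, so teal = 1.
The clause (~storm) is unit, so storm = 0.
That conflicts with the unit clause (storm).
So every satisfying assignment has mid = True.

True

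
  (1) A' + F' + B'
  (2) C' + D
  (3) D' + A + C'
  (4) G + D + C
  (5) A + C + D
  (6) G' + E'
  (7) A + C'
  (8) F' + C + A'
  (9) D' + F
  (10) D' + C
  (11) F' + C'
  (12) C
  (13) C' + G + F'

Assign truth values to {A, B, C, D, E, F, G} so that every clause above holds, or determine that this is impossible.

From the singleton clause (C), C = 1.
From the singleton clause (D), D = 1.
From the singleton clause (A), A = 1.
From the singleton clause (F), F = 1.
But (F') is also a unit clause — contradiction.

UNSATISFIABLE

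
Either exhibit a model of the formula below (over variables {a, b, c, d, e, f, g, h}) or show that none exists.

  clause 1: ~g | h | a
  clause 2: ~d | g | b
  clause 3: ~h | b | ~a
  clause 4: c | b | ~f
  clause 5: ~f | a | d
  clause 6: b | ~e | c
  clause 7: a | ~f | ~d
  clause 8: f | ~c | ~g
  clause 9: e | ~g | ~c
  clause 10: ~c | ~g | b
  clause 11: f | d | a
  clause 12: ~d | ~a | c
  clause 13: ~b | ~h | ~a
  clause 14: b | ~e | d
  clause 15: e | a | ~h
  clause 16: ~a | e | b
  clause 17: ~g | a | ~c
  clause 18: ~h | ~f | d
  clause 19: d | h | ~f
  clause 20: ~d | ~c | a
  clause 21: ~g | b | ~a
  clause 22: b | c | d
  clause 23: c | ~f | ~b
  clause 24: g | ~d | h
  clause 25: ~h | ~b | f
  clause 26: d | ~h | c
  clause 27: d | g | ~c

Try g = 1.
Try h = 0.
Unit clause (a) forces a = 1.
Unit clause (b) forces b = 1.
Try f = 0.
Unit clause (~c) forces c = 0.
Unit clause (~d) forces d = 0.
Every clause is now satisfied; e is unconstrained.

a ↦ 1, b ↦ 1, c ↦ 0, d ↦ 0, e ↦ 1, f ↦ 0, g ↦ 1, h ↦ 0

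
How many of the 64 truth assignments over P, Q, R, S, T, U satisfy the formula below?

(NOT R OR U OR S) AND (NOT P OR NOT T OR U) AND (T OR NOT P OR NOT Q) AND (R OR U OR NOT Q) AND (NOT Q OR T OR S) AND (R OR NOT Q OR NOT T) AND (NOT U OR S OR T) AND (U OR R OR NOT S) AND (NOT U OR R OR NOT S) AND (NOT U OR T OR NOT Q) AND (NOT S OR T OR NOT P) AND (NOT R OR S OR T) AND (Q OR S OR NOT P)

15

There are 2^6 = 64 truth assignments over (P, Q, R, S, T, U).
Split on U. With U = true, the clauses containing U are satisfied and NOT U drops from the rest; 9 of the 2^5 = 32 assignments to the other variables satisfy what remains.
With U = false, by the same count on the reduced clause set, 6 assignments work.
(One model: P=F, Q=F, R=F, S=F, T=F, U=F.)
Total: 9 + 6 = 15.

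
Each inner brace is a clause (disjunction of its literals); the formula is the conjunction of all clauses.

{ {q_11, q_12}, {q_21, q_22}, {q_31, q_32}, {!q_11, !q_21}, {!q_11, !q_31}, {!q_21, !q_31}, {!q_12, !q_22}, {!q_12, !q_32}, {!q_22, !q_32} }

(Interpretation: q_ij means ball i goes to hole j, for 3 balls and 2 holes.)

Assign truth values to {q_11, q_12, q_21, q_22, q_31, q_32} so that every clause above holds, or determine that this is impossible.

UNSATISFIABLE

Case q_11 = true:
(!q_21) alone gives q_21 = false.
(q_22) alone gives q_22 = true.
(!q_31) alone gives q_31 = false.
(q_32) alone gives q_32 = true.
That conflicts with the unit clause (!q_32).
Backtrack on q_11: now try q_11 = false.
(q_12) alone gives q_12 = true.
(!q_22) alone gives q_22 = false.
(q_21) alone gives q_21 = true.
(!q_31) alone gives q_31 = false.
(q_32) alone gives q_32 = true.
That conflicts with the unit clause (!q_32).
Neither q_11 = true nor q_11 = false works.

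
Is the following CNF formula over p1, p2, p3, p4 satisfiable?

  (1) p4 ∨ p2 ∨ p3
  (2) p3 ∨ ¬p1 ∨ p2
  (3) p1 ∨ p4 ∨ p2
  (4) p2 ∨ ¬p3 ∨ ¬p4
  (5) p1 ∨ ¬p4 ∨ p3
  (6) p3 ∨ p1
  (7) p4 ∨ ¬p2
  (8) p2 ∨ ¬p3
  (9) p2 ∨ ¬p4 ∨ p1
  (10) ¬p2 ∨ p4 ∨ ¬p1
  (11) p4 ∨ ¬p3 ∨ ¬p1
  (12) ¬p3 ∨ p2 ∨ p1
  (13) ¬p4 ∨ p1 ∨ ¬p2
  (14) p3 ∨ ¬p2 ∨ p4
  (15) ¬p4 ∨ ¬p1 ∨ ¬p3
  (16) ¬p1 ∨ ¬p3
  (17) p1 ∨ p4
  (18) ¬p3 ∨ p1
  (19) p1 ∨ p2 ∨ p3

Yes

Case p3 = False:
(p1) alone gives p1 = True.
(p2) alone gives p2 = True.
(p4) alone gives p4 = True.
This assignment satisfies each clause.
A satisfying assignment: p1 ↦ True,  p2 ↦ True,  p3 ↦ False,  p4 ↦ True.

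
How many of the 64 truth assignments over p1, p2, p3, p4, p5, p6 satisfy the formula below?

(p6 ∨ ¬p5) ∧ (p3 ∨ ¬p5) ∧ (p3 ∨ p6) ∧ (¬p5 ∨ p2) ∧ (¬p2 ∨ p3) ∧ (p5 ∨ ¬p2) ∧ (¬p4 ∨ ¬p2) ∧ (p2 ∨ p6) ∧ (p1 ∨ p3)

8

There are 2^6 = 64 truth assignments over (p1, p2, p3, p4, p5, p6).
Split on p6. With p6 = True, the clauses containing p6 are satisfied and ¬p6 drops from the rest; 8 of the 2^5 = 32 assignments to the other variables satisfy what remains.
With p6 = False, by the same count on the reduced clause set, 0 assignments work.
(One model: p1=F, p2=F, p3=T, p4=F, p5=F, p6=T.)
Total: 8 + 0 = 8.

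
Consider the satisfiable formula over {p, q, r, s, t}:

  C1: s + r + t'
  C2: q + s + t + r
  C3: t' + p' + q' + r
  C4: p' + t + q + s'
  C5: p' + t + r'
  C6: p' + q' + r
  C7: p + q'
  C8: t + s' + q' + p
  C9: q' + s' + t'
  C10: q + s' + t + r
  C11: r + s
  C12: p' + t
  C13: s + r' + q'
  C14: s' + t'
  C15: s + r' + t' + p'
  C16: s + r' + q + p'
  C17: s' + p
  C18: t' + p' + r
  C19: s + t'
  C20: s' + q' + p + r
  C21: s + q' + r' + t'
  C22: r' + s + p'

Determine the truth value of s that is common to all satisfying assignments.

Suppose s = 1.
From the singleton clause (t'), t = 0.
From the singleton clause (p'), p = 0.
Now (p) is unsatisfied and unit — conflict.
So every satisfying assignment has s = False.

False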